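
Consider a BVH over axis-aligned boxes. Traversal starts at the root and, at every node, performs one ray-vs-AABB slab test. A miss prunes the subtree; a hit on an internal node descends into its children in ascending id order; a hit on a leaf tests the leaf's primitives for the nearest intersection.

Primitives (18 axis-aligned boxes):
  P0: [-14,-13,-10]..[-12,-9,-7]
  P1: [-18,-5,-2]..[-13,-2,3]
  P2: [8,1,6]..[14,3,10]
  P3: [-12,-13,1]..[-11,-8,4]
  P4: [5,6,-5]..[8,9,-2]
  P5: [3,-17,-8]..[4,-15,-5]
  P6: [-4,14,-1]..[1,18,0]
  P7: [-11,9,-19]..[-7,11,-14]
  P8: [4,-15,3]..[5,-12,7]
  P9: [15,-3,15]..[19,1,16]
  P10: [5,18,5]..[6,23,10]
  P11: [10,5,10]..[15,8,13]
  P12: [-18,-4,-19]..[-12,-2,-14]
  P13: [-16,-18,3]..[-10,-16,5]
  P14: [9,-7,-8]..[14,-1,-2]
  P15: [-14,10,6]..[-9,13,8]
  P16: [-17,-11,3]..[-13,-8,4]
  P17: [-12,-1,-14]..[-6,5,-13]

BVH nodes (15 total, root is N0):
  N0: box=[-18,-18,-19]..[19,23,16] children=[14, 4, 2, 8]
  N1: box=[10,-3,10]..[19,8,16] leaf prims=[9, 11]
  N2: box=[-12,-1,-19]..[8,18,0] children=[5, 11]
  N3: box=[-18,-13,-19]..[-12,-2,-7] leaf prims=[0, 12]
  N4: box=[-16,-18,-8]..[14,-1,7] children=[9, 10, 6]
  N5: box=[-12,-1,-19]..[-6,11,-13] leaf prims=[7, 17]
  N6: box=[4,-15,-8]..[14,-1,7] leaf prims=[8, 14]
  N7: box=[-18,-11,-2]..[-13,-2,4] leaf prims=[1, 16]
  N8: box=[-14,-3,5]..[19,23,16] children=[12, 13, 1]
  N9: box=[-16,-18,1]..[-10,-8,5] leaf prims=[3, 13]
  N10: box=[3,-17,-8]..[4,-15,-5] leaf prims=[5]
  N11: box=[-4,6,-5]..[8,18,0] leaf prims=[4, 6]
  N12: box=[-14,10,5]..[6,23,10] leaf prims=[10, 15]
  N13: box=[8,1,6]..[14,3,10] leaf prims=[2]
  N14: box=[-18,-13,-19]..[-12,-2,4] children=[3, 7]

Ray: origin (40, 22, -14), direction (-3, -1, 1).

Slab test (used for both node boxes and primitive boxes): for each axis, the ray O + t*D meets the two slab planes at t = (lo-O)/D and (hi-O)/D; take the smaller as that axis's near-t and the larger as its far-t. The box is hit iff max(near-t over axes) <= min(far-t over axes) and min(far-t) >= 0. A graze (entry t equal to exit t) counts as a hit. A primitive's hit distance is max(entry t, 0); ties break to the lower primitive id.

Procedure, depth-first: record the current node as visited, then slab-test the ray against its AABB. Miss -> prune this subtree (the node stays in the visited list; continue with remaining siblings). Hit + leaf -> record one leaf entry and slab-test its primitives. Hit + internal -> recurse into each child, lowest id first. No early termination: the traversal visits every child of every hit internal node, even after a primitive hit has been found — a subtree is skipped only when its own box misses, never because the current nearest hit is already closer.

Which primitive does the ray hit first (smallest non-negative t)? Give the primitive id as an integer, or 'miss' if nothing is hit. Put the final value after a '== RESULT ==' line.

Trace the traversal:
N0 x:[7,58/3] y:[-1,40] z:[-5,30] -> hit [7,58/3], descend [2, 4, 8, 14]
  N2 x:[32/3,52/3] y:[4,23] z:[-5,14] -> hit [32/3,14], descend [5, 11]
    N5 x:[46/3,52/3] y:[11,23] z:[-5,1] -> miss, prune
    N11 x:[32/3,44/3] y:[4,16] z:[9,14] -> hit [32/3,14] leaf, test {P4(miss), P6(miss)}
  N4 x:[26/3,56/3] y:[23,40] z:[6,21] -> miss, prune
  N8 x:[7,18] y:[-1,25] z:[19,30] -> miss, prune
  N14 x:[52/3,58/3] y:[24,35] z:[-5,18] -> miss, prune

Summary -> nodes [0, 2, 5, 11, 4, 8, 14]; box-tests=7; leaf-entries=1; first=miss

== RESULT ==
miss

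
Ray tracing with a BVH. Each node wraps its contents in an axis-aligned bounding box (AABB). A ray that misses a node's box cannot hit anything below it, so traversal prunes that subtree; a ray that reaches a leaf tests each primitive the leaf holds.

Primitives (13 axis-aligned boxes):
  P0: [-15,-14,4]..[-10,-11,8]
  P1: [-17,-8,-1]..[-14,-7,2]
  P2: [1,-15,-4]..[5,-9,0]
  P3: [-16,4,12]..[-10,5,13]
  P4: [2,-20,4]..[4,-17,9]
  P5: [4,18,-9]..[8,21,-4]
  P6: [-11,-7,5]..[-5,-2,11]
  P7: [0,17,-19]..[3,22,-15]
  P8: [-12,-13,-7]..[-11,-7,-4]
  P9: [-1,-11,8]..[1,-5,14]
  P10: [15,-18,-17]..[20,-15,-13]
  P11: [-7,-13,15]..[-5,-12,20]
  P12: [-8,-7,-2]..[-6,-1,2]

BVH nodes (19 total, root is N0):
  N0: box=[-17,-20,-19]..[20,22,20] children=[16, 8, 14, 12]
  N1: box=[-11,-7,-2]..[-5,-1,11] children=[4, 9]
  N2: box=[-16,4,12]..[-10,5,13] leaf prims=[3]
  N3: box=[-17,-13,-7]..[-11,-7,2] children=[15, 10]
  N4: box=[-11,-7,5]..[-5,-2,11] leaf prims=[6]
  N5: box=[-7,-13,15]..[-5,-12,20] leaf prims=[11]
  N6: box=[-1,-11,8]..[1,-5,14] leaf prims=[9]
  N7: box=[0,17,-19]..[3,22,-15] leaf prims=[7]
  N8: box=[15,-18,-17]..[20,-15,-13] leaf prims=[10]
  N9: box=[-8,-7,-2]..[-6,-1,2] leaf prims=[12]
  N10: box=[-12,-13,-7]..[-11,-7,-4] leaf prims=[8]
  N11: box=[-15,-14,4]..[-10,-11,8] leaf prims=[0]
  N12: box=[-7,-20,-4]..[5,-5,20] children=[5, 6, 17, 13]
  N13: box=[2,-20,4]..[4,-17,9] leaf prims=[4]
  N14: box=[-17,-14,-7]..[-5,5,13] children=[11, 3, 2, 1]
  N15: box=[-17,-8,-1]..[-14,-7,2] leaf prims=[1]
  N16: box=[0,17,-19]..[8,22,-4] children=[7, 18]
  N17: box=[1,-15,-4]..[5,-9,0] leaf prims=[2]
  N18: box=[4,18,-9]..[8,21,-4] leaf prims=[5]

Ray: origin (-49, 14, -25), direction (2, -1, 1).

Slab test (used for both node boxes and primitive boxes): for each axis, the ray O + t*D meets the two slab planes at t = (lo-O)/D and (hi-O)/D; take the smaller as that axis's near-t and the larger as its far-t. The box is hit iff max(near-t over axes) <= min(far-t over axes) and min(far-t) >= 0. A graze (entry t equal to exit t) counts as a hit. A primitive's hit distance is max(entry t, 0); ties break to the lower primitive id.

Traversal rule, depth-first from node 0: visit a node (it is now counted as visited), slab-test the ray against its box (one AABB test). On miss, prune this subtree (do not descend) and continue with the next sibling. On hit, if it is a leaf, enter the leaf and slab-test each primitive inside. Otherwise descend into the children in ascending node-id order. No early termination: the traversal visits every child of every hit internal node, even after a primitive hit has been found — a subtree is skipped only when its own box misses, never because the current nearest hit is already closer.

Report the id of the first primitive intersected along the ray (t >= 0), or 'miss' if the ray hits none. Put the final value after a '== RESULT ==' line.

Traverse from the root:
N0 x:[16,69/2] y:[-8,34] z:[6,45] -> hit [16,34], descend [8, 12, 14, 16]
  N8 x:[32,69/2] y:[29,32] z:[8,12] -> miss, prune
  N12 x:[21,27] y:[19,34] z:[21,45] -> hit [21,27], descend [5, 6, 13, 17]
    N5 x:[21,22] y:[26,27] z:[40,45] -> miss, prune
    N6 x:[24,25] y:[19,25] z:[33,39] -> miss, prune
    N13 x:[51/2,53/2] y:[31,34] z:[29,34] -> miss, prune
    N17 x:[25,27] y:[23,29] z:[21,25] -> hit [25,25] leaf, test {P2@t=25}
  N14 x:[16,22] y:[9,28] z:[18,38] -> hit [18,22], descend [1, 2, 3, 11]
    N1 x:[19,22] y:[15,21] z:[23,36] -> miss, prune
    N2 x:[33/2,39/2] y:[9,10] z:[37,38] -> miss, prune
    N3 x:[16,19] y:[21,27] z:[18,27] -> miss, prune
    N11 x:[17,39/2] y:[25,28] z:[29,33] -> miss, prune
  N16 x:[49/2,57/2] y:[-8,-3] z:[6,21] -> miss, prune

order=[0, 8, 12, 5, 6, 13, 17, 14, 1, 2, 3, 11, 16]  |boxes|=13  |leaves|=1  hit=P2

== RESULT ==
2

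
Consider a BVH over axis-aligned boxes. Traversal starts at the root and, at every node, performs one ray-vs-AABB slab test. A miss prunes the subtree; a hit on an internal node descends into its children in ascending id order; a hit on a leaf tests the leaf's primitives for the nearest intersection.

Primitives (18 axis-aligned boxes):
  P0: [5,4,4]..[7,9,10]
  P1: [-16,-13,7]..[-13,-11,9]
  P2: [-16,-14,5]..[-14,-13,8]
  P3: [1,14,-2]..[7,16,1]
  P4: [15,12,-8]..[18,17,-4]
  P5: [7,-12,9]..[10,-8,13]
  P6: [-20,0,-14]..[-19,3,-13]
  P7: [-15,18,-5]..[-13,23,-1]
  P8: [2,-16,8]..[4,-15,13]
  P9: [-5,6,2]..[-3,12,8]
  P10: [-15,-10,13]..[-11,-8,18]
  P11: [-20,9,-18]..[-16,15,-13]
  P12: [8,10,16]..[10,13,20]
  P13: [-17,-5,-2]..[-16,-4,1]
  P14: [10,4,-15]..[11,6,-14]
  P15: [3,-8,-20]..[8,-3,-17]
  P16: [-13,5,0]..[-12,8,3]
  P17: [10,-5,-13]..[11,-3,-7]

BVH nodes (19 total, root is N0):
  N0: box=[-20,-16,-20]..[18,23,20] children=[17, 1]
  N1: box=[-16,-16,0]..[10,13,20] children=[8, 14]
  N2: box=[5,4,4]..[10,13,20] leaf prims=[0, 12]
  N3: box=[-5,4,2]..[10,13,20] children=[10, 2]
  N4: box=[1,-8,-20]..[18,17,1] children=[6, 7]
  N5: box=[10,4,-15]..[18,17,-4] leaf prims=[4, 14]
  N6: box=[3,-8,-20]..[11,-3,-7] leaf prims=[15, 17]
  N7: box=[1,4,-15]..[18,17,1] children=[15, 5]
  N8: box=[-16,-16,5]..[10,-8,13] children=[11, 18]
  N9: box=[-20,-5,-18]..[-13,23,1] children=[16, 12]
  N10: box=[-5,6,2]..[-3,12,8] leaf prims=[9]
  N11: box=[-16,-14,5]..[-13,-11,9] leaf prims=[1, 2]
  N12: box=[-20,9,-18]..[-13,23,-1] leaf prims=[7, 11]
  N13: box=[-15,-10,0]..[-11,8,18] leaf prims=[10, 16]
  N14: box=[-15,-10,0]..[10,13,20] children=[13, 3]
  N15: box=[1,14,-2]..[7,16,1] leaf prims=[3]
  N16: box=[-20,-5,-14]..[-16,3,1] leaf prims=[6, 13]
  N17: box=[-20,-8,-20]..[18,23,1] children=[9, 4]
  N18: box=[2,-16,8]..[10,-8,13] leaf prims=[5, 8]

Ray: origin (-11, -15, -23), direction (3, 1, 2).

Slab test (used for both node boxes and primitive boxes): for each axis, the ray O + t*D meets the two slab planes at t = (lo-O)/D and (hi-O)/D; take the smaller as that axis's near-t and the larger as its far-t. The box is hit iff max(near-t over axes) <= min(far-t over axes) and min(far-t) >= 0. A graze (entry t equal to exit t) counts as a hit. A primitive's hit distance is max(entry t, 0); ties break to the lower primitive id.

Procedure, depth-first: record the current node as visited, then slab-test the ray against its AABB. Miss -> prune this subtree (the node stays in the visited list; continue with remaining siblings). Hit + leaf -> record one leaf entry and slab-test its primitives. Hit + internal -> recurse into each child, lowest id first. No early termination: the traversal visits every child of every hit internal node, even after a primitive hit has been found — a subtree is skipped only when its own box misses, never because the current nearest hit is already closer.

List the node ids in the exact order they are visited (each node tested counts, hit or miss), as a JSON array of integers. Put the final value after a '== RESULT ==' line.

Walk:
N0 x:[-3,29/3] y:[-1,38] z:[3/2,43/2] -> hit [3/2,29/3], descend [1, 17]
  N1 x:[-5/3,7] y:[-1,28] z:[23/2,43/2] -> miss, prune
  N17 x:[-3,29/3] y:[7,38] z:[3/2,12] -> hit [7,29/3], descend [4, 9]
    N4 x:[4,29/3] y:[7,32] z:[3/2,12] -> hit [7,29/3], descend [6, 7]
      N6 x:[14/3,22/3] y:[7,12] z:[3/2,8] -> hit [7,22/3] leaf, test {P15(miss), P17(miss)}
      N7 x:[4,29/3] y:[19,32] z:[4,12] -> miss, prune
    N9 x:[-3,-2/3] y:[10,38] z:[5/2,12] -> miss, prune

Summary -> nodes [0, 1, 17, 4, 6, 7, 9]; box-tests=7; leaf-entries=1; first=miss

== RESULT ==
[0, 1, 17, 4, 6, 7, 9]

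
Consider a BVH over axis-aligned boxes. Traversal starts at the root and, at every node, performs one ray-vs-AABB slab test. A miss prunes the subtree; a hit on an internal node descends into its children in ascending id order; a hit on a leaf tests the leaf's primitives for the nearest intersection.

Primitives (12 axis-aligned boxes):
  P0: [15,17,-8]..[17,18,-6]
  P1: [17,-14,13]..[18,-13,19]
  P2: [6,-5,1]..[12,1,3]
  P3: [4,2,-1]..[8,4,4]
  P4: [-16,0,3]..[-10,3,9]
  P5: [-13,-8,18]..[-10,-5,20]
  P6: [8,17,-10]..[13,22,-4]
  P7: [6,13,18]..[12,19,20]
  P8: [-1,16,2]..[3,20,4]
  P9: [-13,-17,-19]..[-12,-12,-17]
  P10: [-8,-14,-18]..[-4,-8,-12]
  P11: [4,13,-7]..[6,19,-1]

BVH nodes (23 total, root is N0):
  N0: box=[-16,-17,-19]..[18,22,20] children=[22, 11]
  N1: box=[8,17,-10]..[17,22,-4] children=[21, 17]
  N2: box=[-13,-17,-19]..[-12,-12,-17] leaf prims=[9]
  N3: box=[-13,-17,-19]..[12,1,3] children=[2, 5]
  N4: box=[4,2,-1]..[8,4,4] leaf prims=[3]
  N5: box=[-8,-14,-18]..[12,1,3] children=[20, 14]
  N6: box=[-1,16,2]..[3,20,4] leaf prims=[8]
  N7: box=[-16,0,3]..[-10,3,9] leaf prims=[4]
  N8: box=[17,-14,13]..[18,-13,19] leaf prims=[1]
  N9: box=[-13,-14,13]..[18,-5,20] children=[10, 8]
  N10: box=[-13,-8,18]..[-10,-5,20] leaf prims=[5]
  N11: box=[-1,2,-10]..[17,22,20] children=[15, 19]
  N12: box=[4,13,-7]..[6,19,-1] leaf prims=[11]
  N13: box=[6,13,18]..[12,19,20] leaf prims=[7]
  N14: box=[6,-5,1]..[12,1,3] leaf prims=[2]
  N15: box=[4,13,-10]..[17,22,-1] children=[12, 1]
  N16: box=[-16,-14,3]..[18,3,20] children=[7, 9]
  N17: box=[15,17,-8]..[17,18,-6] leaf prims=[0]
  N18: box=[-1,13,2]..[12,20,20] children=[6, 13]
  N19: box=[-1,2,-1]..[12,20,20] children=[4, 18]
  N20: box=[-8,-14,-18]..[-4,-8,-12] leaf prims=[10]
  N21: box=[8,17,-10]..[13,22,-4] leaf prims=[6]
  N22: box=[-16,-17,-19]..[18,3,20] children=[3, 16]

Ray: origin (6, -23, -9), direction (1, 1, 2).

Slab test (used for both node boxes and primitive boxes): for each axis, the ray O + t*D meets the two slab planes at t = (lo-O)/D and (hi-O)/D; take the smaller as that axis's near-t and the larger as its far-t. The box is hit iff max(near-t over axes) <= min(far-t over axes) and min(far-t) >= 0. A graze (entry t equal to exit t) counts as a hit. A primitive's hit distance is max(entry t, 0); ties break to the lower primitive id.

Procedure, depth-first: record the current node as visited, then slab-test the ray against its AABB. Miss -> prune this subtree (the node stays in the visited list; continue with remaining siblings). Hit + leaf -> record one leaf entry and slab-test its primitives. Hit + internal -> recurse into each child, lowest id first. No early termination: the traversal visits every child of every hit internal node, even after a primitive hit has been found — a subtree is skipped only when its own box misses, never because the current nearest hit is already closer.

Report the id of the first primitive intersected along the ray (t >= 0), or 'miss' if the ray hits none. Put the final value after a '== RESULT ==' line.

Trace the traversal:
N0 x:[-22,12] y:[6,45] z:[-5,29/2] -> hit [6,12], descend [11, 22]
  N11 x:[-7,11] y:[25,45] z:[-1/2,29/2] -> miss, prune
  N22 x:[-22,12] y:[6,26] z:[-5,29/2] -> hit [6,12], descend [3, 16]
    N3 x:[-19,6] y:[6,24] z:[-5,6] -> hit [6,6], descend [2, 5]
      N2 x:[-19,-18] y:[6,11] z:[-5,-4] -> miss, prune
      N5 x:[-14,6] y:[9,24] z:[-9/2,6] -> miss, prune
    N16 x:[-22,12] y:[9,26] z:[6,29/2] -> hit [9,12], descend [7, 9]
      N7 x:[-22,-16] y:[23,26] z:[6,9] -> miss, prune
      N9 x:[-19,12] y:[9,18] z:[11,29/2] -> hit [11,12], descend [8, 10]
        N8 x:[11,12] y:[9,10] z:[11,14] -> miss, prune
        N10 x:[-19,-16] y:[15,18] z:[27/2,29/2] -> miss, prune

11 AABB tests over nodes [0, 11, 22, 3, 2, 5, 16, 7, 9, 8, 10]; 0 leaves entered; closest miss.

== RESULT ==
miss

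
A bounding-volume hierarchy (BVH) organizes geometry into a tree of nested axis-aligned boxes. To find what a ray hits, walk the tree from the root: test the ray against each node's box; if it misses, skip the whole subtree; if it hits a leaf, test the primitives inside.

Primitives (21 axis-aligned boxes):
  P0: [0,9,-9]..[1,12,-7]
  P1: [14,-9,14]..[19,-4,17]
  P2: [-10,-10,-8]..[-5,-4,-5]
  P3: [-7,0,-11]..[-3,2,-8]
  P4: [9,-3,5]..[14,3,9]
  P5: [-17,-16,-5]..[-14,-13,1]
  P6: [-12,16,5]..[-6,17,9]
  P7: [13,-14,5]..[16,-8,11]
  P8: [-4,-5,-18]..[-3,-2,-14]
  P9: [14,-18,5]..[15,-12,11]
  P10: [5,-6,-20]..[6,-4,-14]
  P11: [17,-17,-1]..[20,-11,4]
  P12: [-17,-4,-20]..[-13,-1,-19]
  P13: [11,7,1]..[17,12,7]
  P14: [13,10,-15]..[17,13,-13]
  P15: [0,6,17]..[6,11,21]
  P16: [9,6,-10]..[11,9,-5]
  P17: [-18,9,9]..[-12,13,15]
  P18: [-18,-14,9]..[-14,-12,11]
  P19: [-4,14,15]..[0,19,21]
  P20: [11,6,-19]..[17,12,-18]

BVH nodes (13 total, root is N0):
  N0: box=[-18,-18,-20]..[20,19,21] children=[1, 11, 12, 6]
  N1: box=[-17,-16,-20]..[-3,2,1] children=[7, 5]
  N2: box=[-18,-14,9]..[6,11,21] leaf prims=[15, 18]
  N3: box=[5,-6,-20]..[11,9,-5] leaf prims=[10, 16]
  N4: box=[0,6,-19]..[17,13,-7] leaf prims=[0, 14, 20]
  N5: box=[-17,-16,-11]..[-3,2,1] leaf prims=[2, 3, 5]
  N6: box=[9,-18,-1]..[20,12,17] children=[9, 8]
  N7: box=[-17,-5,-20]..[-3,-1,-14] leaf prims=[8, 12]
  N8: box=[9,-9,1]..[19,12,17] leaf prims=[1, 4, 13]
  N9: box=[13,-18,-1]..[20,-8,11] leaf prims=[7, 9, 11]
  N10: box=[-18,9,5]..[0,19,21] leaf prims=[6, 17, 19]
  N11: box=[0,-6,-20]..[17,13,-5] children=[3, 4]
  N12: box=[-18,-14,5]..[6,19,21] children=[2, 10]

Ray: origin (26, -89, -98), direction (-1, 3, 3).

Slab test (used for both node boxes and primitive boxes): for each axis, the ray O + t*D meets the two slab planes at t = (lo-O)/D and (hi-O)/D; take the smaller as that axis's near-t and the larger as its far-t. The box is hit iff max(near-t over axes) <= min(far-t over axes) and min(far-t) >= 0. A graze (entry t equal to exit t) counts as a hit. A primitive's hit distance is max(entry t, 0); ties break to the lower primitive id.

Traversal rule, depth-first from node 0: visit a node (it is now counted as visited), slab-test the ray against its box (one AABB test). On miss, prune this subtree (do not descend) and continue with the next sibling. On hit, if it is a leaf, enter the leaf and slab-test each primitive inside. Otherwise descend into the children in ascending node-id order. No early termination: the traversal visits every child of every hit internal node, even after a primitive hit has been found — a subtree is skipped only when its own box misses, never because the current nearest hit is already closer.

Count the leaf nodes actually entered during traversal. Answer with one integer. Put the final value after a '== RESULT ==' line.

Trace the traversal:
N0 x:[6,44] y:[71/3,36] z:[26,119/3] -> hit [26,36], descend [1, 6, 11, 12]
  N1 x:[29,43] y:[73/3,91/3] z:[26,33] -> hit [29,91/3], descend [5, 7]
    N5 x:[29,43] y:[73/3,91/3] z:[29,33] -> hit [29,91/3] leaf, test {P2(miss), P3@t=89/3, P5(miss)}
    N7 x:[29,43] y:[28,88/3] z:[26,28] -> miss, prune
  N6 x:[6,17] y:[71/3,101/3] z:[97/3,115/3] -> miss, prune
  N11 x:[9,26] y:[83/3,34] z:[26,31] -> miss, prune
  N12 x:[20,44] y:[25,36] z:[103/3,119/3] -> hit [103/3,36], descend [2, 10]
    N2 x:[20,44] y:[25,100/3] z:[107/3,119/3] -> miss, prune
    N10 x:[26,44] y:[98/3,36] z:[103/3,119/3] -> hit [103/3,36] leaf, test {P6@t=35, P17(miss), P19(miss)}

Summary -> nodes [0, 1, 5, 7, 6, 11, 12, 2, 10]; box-tests=9; leaf-entries=2; first=P3

== RESULT ==
2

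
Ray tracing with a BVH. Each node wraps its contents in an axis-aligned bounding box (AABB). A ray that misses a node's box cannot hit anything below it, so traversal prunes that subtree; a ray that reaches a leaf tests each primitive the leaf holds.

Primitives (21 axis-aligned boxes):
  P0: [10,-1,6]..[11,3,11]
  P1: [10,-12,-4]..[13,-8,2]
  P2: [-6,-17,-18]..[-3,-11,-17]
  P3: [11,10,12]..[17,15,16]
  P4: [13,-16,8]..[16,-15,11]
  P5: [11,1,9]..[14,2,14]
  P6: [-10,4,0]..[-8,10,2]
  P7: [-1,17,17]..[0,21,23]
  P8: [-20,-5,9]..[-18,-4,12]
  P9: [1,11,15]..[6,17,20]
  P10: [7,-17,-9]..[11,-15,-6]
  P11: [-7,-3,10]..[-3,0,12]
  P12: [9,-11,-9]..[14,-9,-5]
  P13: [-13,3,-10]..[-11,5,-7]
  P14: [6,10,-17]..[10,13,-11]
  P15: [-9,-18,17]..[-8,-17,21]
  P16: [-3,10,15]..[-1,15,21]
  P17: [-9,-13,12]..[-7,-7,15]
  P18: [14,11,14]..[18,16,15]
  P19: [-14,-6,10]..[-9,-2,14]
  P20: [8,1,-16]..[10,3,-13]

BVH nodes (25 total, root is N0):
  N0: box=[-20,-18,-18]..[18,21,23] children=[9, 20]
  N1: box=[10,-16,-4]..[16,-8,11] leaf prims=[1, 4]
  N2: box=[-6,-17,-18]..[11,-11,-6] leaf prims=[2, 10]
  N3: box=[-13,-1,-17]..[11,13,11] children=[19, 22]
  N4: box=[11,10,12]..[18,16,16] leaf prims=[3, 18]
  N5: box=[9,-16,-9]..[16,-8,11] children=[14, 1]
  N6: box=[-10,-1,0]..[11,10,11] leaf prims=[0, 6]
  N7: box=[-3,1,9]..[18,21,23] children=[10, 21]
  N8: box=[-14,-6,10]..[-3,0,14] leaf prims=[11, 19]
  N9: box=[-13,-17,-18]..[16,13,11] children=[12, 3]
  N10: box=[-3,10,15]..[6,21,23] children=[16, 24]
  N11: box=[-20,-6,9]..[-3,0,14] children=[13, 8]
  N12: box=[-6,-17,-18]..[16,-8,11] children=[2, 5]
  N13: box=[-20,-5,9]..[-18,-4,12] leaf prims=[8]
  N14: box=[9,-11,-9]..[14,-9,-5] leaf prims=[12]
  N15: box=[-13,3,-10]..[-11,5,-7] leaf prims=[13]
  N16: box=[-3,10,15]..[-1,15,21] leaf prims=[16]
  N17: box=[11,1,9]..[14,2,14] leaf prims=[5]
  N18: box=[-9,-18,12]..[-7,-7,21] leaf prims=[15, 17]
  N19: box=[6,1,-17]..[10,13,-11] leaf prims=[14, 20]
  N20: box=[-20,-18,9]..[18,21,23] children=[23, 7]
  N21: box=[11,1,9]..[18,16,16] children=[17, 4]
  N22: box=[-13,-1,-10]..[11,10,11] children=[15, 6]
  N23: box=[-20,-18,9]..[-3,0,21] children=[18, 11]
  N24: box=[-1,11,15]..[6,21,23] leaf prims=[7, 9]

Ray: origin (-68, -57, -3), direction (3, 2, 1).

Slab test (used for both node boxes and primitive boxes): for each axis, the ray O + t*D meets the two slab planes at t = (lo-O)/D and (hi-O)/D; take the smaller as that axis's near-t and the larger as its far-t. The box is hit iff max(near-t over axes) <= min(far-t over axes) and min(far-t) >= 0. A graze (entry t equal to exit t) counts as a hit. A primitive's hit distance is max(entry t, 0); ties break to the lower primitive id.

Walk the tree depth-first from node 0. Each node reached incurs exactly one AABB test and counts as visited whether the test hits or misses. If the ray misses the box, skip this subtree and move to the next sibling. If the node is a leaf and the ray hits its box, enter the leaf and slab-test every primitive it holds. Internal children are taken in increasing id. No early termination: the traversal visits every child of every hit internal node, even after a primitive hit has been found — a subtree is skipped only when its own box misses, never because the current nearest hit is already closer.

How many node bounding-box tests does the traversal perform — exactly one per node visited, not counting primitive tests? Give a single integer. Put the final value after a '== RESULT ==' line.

Walk:
N0 x:[16,86/3] y:[39/2,39] z:[-15,26] -> hit [39/2,26], descend [9, 20]
  N9 x:[55/3,28] y:[20,35] z:[-15,14] -> miss, prune
  N20 x:[16,86/3] y:[39/2,39] z:[12,26] -> hit [39/2,26], descend [7, 23]
    N7 x:[65/3,86/3] y:[29,39] z:[12,26] -> miss, prune
    N23 x:[16,65/3] y:[39/2,57/2] z:[12,24] -> hit [39/2,65/3], descend [11, 18]
      N11 x:[16,65/3] y:[51/2,57/2] z:[12,17] -> miss, prune
      N18 x:[59/3,61/3] y:[39/2,25] z:[15,24] -> hit [59/3,61/3] leaf, test {P15@t=20, P17(miss)}

Visited [0, 9, 20, 7, 23, 11, 18]. Tests: 7 box, 1 leaf. Nearest: P15.

== RESULT ==
7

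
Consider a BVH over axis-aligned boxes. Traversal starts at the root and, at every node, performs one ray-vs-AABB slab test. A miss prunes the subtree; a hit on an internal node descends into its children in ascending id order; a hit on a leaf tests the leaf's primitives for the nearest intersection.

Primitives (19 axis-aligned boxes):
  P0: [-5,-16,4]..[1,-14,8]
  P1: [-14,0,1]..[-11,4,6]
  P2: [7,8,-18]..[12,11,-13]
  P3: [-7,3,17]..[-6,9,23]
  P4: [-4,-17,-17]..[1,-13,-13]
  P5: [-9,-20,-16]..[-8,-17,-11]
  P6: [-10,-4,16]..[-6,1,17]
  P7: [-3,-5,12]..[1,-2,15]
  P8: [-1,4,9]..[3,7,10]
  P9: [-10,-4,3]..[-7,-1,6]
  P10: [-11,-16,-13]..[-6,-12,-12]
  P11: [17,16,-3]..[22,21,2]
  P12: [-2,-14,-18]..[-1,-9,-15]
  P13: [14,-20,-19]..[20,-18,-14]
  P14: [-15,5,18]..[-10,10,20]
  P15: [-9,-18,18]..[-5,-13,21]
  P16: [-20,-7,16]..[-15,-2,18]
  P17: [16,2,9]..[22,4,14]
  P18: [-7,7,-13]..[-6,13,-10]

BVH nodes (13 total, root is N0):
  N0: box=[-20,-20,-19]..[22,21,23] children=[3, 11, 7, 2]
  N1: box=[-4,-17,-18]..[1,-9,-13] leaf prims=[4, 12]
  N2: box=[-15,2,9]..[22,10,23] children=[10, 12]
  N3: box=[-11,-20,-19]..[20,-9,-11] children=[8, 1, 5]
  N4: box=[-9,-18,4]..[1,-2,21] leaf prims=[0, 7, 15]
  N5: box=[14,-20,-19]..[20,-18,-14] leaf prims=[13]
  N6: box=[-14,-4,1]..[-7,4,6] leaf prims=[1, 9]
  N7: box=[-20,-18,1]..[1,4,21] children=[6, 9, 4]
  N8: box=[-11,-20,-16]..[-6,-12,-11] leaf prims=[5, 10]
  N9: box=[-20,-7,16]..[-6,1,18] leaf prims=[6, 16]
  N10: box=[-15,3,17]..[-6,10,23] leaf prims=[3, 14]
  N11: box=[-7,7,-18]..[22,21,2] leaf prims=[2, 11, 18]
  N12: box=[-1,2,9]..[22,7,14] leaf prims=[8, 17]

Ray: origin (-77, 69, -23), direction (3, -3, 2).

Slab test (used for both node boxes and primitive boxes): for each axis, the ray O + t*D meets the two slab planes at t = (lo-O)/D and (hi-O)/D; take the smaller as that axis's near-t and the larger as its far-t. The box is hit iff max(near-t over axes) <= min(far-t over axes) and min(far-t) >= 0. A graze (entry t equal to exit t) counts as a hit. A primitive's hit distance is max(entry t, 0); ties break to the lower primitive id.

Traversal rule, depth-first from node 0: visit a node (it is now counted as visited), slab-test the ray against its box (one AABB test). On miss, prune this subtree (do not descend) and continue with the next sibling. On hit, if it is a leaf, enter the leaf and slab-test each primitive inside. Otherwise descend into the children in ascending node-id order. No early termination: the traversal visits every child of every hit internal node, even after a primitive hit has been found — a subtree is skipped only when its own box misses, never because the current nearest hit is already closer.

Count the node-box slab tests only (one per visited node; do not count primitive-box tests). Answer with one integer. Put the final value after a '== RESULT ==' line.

Traverse from the root:
N0 x:[19,33] y:[16,89/3] z:[2,23] -> hit [19,23], descend [2, 3, 7, 11]
  N2 x:[62/3,33] y:[59/3,67/3] z:[16,23] -> hit [62/3,67/3], descend [10, 12]
    N10 x:[62/3,71/3] y:[59/3,22] z:[20,23] -> hit [62/3,22] leaf, test {P3(miss), P14@t=62/3}
    N12 x:[76/3,33] y:[62/3,67/3] z:[16,37/2] -> miss, prune
  N3 x:[22,97/3] y:[26,89/3] z:[2,6] -> miss, prune
  N7 x:[19,26] y:[65/3,29] z:[12,22] -> hit [65/3,22], descend [4, 6, 9]
    N4 x:[68/3,26] y:[71/3,29] z:[27/2,22] -> miss, prune
    N6 x:[21,70/3] y:[65/3,73/3] z:[12,29/2] -> miss, prune
    N9 x:[19,71/3] y:[68/3,76/3] z:[39/2,41/2] -> miss, prune
  N11 x:[70/3,33] y:[16,62/3] z:[5/2,25/2] -> miss, prune

10 AABB tests over nodes [0, 2, 10, 12, 3, 7, 4, 6, 9, 11]; 1 leaf entered; closest P14.

== RESULT ==
10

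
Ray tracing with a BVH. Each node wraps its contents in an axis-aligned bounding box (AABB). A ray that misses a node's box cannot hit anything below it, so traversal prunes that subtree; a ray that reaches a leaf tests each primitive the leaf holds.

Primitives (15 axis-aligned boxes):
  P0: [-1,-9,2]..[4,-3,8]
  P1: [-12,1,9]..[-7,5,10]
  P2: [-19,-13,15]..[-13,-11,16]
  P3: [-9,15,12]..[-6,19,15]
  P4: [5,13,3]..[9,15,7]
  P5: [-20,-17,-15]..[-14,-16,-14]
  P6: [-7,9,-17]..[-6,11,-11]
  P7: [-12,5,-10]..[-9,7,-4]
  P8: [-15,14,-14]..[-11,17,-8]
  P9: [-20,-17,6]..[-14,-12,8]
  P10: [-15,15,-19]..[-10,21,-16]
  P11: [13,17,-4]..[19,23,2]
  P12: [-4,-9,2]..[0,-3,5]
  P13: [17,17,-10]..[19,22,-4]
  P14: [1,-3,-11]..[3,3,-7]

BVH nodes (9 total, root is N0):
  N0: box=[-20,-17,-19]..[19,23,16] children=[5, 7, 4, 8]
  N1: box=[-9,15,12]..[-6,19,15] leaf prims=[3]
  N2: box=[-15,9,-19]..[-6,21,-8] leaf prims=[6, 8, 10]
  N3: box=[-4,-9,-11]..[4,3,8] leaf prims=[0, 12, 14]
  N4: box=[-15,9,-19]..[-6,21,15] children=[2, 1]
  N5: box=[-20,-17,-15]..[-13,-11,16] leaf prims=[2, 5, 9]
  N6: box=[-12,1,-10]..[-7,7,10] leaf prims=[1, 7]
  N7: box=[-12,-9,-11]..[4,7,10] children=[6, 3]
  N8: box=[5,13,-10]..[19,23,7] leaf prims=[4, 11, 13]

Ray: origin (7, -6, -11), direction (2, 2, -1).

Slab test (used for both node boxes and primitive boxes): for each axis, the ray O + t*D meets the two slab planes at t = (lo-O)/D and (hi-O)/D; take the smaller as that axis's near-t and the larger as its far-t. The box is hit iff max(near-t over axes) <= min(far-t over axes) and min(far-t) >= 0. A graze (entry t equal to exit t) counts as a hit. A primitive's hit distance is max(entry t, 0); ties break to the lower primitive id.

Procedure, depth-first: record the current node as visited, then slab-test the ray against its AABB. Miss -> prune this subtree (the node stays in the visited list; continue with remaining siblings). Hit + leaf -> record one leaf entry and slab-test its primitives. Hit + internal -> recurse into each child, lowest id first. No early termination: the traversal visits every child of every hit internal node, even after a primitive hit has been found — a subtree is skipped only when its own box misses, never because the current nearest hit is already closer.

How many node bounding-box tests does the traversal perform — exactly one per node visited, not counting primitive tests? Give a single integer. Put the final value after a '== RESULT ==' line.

Trace the traversal:
N0 x:[-27/2,6] y:[-11/2,29/2] z:[-27,8] -> hit [-11/2,6], descend [4, 5, 7, 8]
  N4 x:[-11,-13/2] y:[15/2,27/2] z:[-26,8] -> miss, prune
  N5 x:[-27/2,-10] y:[-11/2,-5/2] z:[-27,4] -> miss, prune
  N7 x:[-19/2,-3/2] y:[-3/2,13/2] z:[-21,0] -> miss, prune
  N8 x:[-1,6] y:[19/2,29/2] z:[-18,-1] -> miss, prune

Summary -> nodes [0, 4, 5, 7, 8]; box-tests=5; leaf-entries=0; first=miss

== RESULT ==
5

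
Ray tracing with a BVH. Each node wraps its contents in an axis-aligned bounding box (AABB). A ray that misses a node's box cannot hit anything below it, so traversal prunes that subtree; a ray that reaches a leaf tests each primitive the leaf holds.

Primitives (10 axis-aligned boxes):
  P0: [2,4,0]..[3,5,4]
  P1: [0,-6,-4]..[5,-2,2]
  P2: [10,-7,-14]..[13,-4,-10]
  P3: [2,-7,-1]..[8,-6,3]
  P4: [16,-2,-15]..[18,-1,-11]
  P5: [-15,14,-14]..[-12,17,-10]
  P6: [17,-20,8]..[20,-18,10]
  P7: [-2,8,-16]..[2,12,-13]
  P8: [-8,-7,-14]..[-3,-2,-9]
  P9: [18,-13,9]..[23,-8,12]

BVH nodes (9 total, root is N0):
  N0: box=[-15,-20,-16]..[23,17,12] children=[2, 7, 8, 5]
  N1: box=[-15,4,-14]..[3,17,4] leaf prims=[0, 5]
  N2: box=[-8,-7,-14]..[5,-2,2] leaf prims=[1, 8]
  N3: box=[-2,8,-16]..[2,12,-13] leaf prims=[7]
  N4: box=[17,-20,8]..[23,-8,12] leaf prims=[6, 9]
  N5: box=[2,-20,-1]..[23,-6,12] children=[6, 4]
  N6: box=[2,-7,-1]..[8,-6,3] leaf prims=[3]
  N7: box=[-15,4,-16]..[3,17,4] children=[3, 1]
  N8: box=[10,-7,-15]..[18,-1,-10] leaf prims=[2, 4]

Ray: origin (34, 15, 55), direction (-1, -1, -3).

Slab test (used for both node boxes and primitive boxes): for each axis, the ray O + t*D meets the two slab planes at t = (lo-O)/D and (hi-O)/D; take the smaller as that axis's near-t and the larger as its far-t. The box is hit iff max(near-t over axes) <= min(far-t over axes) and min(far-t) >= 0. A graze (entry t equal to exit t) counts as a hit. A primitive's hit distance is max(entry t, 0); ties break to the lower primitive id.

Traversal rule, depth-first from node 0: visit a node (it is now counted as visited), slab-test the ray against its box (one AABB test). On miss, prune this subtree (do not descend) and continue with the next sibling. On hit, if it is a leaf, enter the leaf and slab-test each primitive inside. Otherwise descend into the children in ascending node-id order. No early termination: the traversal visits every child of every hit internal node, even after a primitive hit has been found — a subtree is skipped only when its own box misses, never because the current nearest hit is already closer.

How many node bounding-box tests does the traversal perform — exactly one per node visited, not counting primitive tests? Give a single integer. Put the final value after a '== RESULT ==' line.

Walk:
N0 x:[11,49] y:[-2,35] z:[43/3,71/3] -> hit [43/3,71/3], descend [2, 5, 7, 8]
  N2 x:[29,42] y:[17,22] z:[53/3,23] -> miss, prune
  N5 x:[11,32] y:[21,35] z:[43/3,56/3] -> miss, prune
  N7 x:[31,49] y:[-2,11] z:[17,71/3] -> miss, prune
  N8 x:[16,24] y:[16,22] z:[65/3,70/3] -> hit [65/3,22] leaf, test {P2@t=65/3, P4(miss)}

order=[0, 2, 5, 7, 8]  |boxes|=5  |leaves|=1  hit=P2

== RESULT ==
5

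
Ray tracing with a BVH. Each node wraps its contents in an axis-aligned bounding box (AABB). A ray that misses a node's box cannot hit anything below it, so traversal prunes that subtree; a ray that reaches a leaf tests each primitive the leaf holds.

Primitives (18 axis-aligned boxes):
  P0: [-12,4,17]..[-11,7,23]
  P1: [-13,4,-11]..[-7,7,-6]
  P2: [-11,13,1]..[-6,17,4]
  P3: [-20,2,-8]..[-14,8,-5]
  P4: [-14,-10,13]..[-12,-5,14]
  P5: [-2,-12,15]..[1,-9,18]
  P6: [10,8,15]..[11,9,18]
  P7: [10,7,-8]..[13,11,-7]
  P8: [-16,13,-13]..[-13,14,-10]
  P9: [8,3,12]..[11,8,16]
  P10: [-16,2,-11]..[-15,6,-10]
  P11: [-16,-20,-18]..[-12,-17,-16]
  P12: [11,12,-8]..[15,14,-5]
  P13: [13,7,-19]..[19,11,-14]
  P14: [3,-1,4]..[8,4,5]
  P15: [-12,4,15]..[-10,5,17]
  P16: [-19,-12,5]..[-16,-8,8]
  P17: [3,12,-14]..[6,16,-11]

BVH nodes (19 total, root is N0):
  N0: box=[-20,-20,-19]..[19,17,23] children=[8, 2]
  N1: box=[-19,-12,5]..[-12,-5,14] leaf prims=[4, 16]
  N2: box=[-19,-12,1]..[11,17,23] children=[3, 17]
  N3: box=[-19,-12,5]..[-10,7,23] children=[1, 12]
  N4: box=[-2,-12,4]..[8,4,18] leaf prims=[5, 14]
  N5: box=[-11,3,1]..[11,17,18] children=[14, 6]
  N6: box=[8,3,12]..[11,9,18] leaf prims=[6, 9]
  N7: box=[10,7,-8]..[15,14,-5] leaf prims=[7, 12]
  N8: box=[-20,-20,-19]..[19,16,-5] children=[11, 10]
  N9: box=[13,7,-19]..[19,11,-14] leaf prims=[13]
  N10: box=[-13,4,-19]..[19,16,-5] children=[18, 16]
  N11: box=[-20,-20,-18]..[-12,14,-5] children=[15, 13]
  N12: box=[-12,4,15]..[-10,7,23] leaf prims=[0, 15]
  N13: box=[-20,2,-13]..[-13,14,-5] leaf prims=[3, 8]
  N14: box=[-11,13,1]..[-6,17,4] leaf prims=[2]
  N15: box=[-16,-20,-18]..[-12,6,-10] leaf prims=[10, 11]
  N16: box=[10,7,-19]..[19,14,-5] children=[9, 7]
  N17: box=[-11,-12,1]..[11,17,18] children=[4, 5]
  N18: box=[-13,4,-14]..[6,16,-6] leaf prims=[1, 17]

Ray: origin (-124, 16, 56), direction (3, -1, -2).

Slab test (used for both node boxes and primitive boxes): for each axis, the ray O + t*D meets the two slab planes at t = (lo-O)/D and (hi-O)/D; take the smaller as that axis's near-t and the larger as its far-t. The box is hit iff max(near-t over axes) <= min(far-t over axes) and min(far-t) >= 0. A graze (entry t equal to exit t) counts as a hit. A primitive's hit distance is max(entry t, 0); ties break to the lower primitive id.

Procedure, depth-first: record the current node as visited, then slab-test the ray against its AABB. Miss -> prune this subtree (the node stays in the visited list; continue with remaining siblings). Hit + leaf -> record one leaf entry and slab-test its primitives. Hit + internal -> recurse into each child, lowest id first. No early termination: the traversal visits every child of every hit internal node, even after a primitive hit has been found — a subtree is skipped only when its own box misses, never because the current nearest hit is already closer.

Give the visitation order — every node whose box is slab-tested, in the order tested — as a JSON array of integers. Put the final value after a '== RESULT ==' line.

Traverse from the root:
N0 x:[104/3,143/3] y:[-1,36] z:[33/2,75/2] -> hit [104/3,36], descend [2, 8]
  N2 x:[35,45] y:[-1,28] z:[33/2,55/2] -> miss, prune
  N8 x:[104/3,143/3] y:[0,36] z:[61/2,75/2] -> hit [104/3,36], descend [10, 11]
    N10 x:[37,143/3] y:[0,12] z:[61/2,75/2] -> miss, prune
    N11 x:[104/3,112/3] y:[2,36] z:[61/2,37] -> hit [104/3,36], descend [13, 15]
      N13 x:[104/3,37] y:[2,14] z:[61/2,69/2] -> miss, prune
      N15 x:[36,112/3] y:[10,36] z:[33,37] -> hit [36,36] leaf, test {P10(miss), P11@t=36}

Visited [0, 2, 8, 10, 11, 13, 15]. Tests: 7 box, 1 leaf. Nearest: P11.

== RESULT ==
[0, 2, 8, 10, 11, 13, 15]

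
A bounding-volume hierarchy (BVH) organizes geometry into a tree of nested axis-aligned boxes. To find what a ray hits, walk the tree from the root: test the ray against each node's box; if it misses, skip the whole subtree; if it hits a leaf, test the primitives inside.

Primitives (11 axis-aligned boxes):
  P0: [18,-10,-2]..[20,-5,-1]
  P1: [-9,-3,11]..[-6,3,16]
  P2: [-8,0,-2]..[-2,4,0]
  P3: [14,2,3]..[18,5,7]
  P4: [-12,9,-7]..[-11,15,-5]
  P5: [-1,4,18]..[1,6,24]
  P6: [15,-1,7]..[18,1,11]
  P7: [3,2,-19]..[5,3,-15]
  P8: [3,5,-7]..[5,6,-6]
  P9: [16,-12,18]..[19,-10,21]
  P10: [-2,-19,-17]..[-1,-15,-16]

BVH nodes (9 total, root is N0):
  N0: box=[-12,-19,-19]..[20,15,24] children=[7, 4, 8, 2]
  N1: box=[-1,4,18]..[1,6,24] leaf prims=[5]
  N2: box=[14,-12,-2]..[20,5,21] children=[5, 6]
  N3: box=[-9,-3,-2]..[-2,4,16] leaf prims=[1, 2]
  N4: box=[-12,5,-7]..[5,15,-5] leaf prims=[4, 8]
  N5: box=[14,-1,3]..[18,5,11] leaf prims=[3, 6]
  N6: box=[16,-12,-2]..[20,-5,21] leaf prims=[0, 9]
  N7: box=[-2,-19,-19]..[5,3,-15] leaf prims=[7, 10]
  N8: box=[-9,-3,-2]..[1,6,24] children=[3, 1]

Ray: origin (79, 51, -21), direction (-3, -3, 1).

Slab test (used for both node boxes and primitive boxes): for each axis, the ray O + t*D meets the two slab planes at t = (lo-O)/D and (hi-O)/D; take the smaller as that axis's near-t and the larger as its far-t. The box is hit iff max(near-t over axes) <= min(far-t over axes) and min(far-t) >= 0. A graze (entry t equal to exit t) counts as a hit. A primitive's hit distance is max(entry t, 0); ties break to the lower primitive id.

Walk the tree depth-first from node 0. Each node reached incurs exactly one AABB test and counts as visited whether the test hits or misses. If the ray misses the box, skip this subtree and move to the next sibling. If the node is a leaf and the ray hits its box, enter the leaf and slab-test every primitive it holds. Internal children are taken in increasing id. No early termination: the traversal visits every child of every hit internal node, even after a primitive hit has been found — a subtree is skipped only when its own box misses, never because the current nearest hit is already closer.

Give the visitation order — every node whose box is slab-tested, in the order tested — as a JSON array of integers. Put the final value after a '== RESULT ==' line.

Trace the traversal:
N0 x:[59/3,91/3] y:[12,70/3] z:[2,45] -> hit [59/3,70/3], descend [2, 4, 7, 8]
  N2 x:[59/3,65/3] y:[46/3,21] z:[19,42] -> hit [59/3,21], descend [5, 6]
    N5 x:[61/3,65/3] y:[46/3,52/3] z:[24,32] -> miss, prune
    N6 x:[59/3,21] y:[56/3,21] z:[19,42] -> hit [59/3,21] leaf, test {P0@t=59/3, P9(miss)}
  N4 x:[74/3,91/3] y:[12,46/3] z:[14,16] -> miss, prune
  N7 x:[74/3,27] y:[16,70/3] z:[2,6] -> miss, prune
  N8 x:[26,88/3] y:[15,18] z:[19,45] -> miss, prune

Summary -> nodes [0, 2, 5, 6, 4, 7, 8]; box-tests=7; leaf-entries=1; first=P0

== RESULT ==
[0, 2, 5, 6, 4, 7, 8]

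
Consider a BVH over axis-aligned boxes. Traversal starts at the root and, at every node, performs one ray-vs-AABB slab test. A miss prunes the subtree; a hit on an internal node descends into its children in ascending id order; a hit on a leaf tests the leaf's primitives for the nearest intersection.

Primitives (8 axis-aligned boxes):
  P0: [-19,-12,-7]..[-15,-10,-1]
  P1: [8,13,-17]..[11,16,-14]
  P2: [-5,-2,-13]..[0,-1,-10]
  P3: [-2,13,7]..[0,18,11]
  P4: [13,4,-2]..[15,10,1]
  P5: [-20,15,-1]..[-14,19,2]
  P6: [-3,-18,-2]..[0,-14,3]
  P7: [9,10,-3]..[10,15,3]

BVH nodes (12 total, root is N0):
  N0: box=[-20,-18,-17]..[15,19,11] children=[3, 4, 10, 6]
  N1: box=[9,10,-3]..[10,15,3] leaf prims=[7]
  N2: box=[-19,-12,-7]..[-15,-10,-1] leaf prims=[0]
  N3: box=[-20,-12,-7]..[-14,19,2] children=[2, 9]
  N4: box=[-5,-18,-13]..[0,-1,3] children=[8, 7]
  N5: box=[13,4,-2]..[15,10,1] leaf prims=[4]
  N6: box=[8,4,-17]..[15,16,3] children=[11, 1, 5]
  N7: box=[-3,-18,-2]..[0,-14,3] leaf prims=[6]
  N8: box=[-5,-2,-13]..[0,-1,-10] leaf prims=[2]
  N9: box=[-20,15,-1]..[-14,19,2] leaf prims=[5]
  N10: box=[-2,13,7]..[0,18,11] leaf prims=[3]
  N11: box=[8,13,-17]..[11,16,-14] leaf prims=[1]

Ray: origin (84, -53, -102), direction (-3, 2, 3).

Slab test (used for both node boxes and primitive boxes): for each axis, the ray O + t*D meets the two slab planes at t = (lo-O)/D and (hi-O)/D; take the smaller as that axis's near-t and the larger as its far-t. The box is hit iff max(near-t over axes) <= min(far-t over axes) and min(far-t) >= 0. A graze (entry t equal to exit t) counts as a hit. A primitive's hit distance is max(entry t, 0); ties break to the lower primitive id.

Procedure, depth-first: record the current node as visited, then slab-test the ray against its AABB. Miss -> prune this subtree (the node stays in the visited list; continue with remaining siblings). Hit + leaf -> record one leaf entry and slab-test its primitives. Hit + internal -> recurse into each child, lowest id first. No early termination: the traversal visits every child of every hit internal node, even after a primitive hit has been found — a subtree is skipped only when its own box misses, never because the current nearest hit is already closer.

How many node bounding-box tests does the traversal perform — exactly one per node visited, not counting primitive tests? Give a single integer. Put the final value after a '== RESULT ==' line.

Trace the traversal:
N0 x:[23,104/3] y:[35/2,36] z:[85/3,113/3] -> hit [85/3,104/3], descend [3, 4, 6, 10]
  N3 x:[98/3,104/3] y:[41/2,36] z:[95/3,104/3] -> hit [98/3,104/3], descend [2, 9]
    N2 x:[33,103/3] y:[41/2,43/2] z:[95/3,101/3] -> miss, prune
    N9 x:[98/3,104/3] y:[34,36] z:[101/3,104/3] -> hit [34,104/3] leaf, test {P5@t=34}
  N4 x:[28,89/3] y:[35/2,26] z:[89/3,35] -> miss, prune
  N6 x:[23,76/3] y:[57/2,69/2] z:[85/3,35] -> miss, prune
  N10 x:[28,86/3] y:[33,71/2] z:[109/3,113/3] -> miss, prune

7 AABB tests over nodes [0, 3, 2, 9, 4, 6, 10]; 1 leaf entered; closest P5.

== RESULT ==
7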